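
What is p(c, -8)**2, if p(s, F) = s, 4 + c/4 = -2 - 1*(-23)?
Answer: 4624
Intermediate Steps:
c = 68 (c = -16 + 4*(-2 - 1*(-23)) = -16 + 4*(-2 + 23) = -16 + 4*21 = -16 + 84 = 68)
p(c, -8)**2 = 68**2 = 4624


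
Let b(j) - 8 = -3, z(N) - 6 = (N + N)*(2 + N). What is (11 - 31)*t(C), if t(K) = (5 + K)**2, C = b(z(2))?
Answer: -2000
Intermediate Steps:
z(N) = 6 + 2*N*(2 + N) (z(N) = 6 + (N + N)*(2 + N) = 6 + (2*N)*(2 + N) = 6 + 2*N*(2 + N))
b(j) = 5 (b(j) = 8 - 3 = 5)
C = 5
(11 - 31)*t(C) = (11 - 31)*(5 + 5)**2 = -20*10**2 = -20*100 = -2000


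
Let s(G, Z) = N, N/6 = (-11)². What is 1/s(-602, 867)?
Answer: 1/726 ≈ 0.0013774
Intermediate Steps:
N = 726 (N = 6*(-11)² = 6*121 = 726)
s(G, Z) = 726
1/s(-602, 867) = 1/726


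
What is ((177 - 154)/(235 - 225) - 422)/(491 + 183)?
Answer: -4197/6740 ≈ -0.62270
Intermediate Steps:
((177 - 154)/(235 - 225) - 422)/(491 + 183) = (23/10 - 422)/674 = (23*(⅒) - 422)*(1/674) = (23/10 - 422)*(1/674) = -4197/10*1/674 = -4197/6740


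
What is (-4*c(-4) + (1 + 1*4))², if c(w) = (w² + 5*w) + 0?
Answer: 441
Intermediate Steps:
c(w) = w² + 5*w
(-4*c(-4) + (1 + 1*4))² = (-(-16)*(5 - 4) + (1 + 1*4))² = (-(-16) + (1 + 4))² = (-4*(-4) + 5)² = (16 + 5)² = 21² = 441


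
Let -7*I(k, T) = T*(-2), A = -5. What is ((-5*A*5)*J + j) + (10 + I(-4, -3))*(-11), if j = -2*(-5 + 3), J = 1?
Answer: 199/7 ≈ 28.429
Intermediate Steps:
j = 4 (j = -2*(-2) = 4)
I(k, T) = 2*T/7 (I(k, T) = -T*(-2)/7 = -(-2)*T/7 = 2*T/7)
((-5*A*5)*J + j) + (10 + I(-4, -3))*(-11) = ((-5*(-5)*5)*1 + 4) + (10 + (2/7)*(-3))*(-11) = ((25*5)*1 + 4) + (10 - 6/7)*(-11) = (125*1 + 4) + (64/7)*(-11) = (125 + 4) - 704/7 = 129 - 704/7 = 199/7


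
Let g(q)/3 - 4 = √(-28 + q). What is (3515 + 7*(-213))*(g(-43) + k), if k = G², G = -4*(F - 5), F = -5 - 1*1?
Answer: 3942752 + 6072*I*√71 ≈ 3.9428e+6 + 51164.0*I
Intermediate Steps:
g(q) = 12 + 3*√(-28 + q)
F = -6 (F = -5 - 1 = -6)
G = 44 (G = -4*(-6 - 5) = -4*(-11) = 44)
k = 1936 (k = 44² = 1936)
(3515 + 7*(-213))*(g(-43) + k) = (3515 + 7*(-213))*((12 + 3*√(-28 - 43)) + 1936) = (3515 - 1491)*((12 + 3*√(-71)) + 1936) = 2024*((12 + 3*(I*√71)) + 1936) = 2024*((12 + 3*I*√71) + 1936) = 2024*(1948 + 3*I*√71) = 3942752 + 6072*I*√71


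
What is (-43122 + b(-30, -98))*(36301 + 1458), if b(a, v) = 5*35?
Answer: -1621635773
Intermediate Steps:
b(a, v) = 175
(-43122 + b(-30, -98))*(36301 + 1458) = (-43122 + 175)*(36301 + 1458) = -42947*37759 = -1621635773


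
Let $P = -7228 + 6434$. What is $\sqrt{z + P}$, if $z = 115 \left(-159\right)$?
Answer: $i \sqrt{19079} \approx 138.13 i$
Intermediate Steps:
$z = -18285$
$P = -794$
$\sqrt{z + P} = \sqrt{-18285 - 794} = \sqrt{-19079} = i \sqrt{19079}$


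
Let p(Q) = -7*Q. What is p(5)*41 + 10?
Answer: -1425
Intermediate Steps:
p(5)*41 + 10 = -7*5*41 + 10 = -35*41 + 10 = -1435 + 10 = -1425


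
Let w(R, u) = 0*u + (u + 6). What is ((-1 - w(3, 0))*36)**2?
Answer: 63504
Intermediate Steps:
w(R, u) = 6 + u (w(R, u) = 0 + (6 + u) = 6 + u)
((-1 - w(3, 0))*36)**2 = ((-1 - (6 + 0))*36)**2 = ((-1 - 1*6)*36)**2 = ((-1 - 6)*36)**2 = (-7*36)**2 = (-252)**2 = 63504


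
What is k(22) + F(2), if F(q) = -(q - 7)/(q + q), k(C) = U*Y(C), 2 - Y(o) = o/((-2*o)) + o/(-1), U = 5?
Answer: 495/4 ≈ 123.75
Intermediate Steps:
Y(o) = 5/2 + o (Y(o) = 2 - (o/((-2*o)) + o/(-1)) = 2 - (o*(-1/(2*o)) + o*(-1)) = 2 - (-½ - o) = 2 + (½ + o) = 5/2 + o)
k(C) = 25/2 + 5*C (k(C) = 5*(5/2 + C) = 25/2 + 5*C)
F(q) = -(-7 + q)/(2*q)
k(22) + F(2) = (25/2 + 5*22) + (½)*(7 - 1*2)/2 = (25/2 + 110) + (½)*(½)*(7 - 2) = 245/2 + (½)*(½)*5 = 245/2 + 5/4 = 495/4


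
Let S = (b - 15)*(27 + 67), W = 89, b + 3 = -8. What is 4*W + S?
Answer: -2088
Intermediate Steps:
b = -11 (b = -3 - 8 = -11)
S = -2444 (S = (-11 - 15)*(27 + 67) = -26*94 = -2444)
4*W + S = 4*89 - 2444 = 356 - 2444 = -2088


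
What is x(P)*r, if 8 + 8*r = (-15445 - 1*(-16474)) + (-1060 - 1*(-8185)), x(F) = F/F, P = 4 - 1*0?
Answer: 4073/4 ≈ 1018.3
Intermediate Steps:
P = 4 (P = 4 + 0 = 4)
x(F) = 1
r = 4073/4 (r = -1 + ((-15445 - 1*(-16474)) + (-1060 - 1*(-8185)))/8 = -1 + ((-15445 + 16474) + (-1060 + 8185))/8 = -1 + (1029 + 7125)/8 = -1 + (⅛)*8154 = -1 + 4077/4 = 4073/4 ≈ 1018.3)
x(P)*r = 1*(4073/4) = 4073/4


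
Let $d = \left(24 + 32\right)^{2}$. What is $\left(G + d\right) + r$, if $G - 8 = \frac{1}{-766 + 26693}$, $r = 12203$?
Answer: $\frac{397901670}{25927} \approx 15347.0$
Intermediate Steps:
$d = 3136$ ($d = 56^{2} = 3136$)
$G = \frac{207417}{25927}$ ($G = 8 + \frac{1}{-766 + 26693} = 8 + \frac{1}{25927} = \frac{207417}{25927} \approx 8.0$)
$\left(G + d\right) + r = \left(\frac{207417}{25927} + 3136\right) + 12203 = \frac{81514489}{25927} + 12203 = \frac{397901670}{25927}$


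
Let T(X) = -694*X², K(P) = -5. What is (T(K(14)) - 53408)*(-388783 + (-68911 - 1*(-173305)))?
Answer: 20122796862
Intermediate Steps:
(T(K(14)) - 53408)*(-388783 + (-68911 - 1*(-173305))) = (-694*(-5)² - 53408)*(-388783 + (-68911 - 1*(-173305))) = (-694*25 - 53408)*(-388783 + (-68911 + 173305)) = (-17350 - 53408)*(-388783 + 104394) = -70758*(-284389) = 20122796862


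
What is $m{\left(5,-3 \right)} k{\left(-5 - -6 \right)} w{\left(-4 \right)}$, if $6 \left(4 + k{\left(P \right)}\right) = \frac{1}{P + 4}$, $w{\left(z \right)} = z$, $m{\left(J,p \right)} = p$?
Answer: $- \frac{238}{5} \approx -47.6$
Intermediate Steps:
$k{\left(P \right)} = -4 + \frac{1}{6 \left(4 + P\right)}$ ($k{\left(P \right)} = -4 + \frac{1}{6 \left(P + 4\right)} = -4 + \frac{1}{6 \left(4 + P\right)}$)
$m{\left(5,-3 \right)} k{\left(-5 - -6 \right)} w{\left(-4 \right)} = - 3 \frac{-95 - 24 \left(-5 - -6\right)}{6 \left(4 - -1\right)} \left(-4\right) = - 3 \frac{-95 - 24 \left(-5 + 6\right)}{6 \left(4 + \left(-5 + 6\right)\right)} \left(-4\right) = - 3 \frac{-95 - 24}{6 \left(4 + 1\right)} \left(-4\right) = - 3 \frac{-95 - 24}{6 \cdot 5} \left(-4\right) = - 3 \cdot \frac{1}{6} \cdot \frac{1}{5} \left(-119\right) \left(-4\right) = \left(-3\right) \left(- \frac{119}{30}\right) \left(-4\right) = \frac{119}{10} \left(-4\right) = - \frac{238}{5}$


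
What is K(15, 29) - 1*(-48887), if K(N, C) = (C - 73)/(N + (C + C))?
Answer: 3568707/73 ≈ 48886.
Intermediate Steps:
K(N, C) = (-73 + C)/(N + 2*C)
K(15, 29) - 1*(-48887) = (-73 + 29)/(15 + 2*29) - 1*(-48887) = -44/(15 + 58) + 48887 = -44/73 + 48887 = 3568707/73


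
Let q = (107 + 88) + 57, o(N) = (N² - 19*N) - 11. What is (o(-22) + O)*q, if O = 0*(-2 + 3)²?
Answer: 224532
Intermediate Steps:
o(N) = -11 + N² - 19*N
O = 0 (O = 0*1² = 0*1 = 0)
q = 252 (q = 195 + 57 = 252)
(o(-22) + O)*q = ((-11 + (-22)² - 19*(-22)) + 0)*252 = ((-11 + 484 + 418) + 0)*252 = (891 + 0)*252 = 891*252 = 224532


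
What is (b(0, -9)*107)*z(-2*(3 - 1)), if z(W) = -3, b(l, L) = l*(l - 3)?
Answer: 0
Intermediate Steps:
b(l, L) = l*(-3 + l)
(b(0, -9)*107)*z(-2*(3 - 1)) = ((0*(-3 + 0))*107)*(-3) = ((0*(-3))*107)*(-3) = (0*107)*(-3) = 0*(-3) = 0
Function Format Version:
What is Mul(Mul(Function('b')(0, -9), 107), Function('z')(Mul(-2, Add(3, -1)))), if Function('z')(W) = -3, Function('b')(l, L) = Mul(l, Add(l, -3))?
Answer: 0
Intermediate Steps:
Function('b')(l, L) = Mul(l, Add(-3, l))
Mul(Mul(Function('b')(0, -9), 107), Function('z')(Mul(-2, Add(3, -1)))) = Mul(Mul(Mul(0, Add(-3, 0)), 107), -3) = Mul(Mul(Mul(0, -3), 107), -3) = Mul(Mul(0, 107), -3) = Mul(0, -3) = 0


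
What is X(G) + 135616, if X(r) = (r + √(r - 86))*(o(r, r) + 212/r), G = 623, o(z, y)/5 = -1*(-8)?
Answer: 160748 + 25132*√537/623 ≈ 1.6168e+5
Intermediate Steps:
o(z, y) = 40 (o(z, y) = 5*(-1*(-8)) = 5*8 = 40)
X(r) = (40 + 212/r)*(r + √(-86 + r)) (X(r) = (r + √(r - 86))*(40 + 212/r) = (r + √(-86 + r))*(40 + 212/r) = (40 + 212/r)*(r + √(-86 + r)))
X(G) + 135616 = (212 + 40*623 + 40*√(-86 + 623) + 212*√(-86 + 623)/623) + 135616 = (212 + 24920 + 40*√537 + 212*(1/623)*√537) + 135616 = (212 + 24920 + 40*√537 + 212*√537/623) + 135616 = (25132 + 25132*√537/623) + 135616 = 160748 + 25132*√537/623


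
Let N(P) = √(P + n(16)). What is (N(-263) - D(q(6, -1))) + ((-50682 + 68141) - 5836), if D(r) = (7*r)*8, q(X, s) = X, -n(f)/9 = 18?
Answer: 11287 + 5*I*√17 ≈ 11287.0 + 20.616*I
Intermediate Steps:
n(f) = -162 (n(f) = -9*18 = -162)
D(r) = 56*r
N(P) = √(-162 + P) (N(P) = √(P - 162) = √(-162 + P))
(N(-263) - D(q(6, -1))) + ((-50682 + 68141) - 5836) = (√(-162 - 263) - 56*6) + ((-50682 + 68141) - 5836) = (√(-425) - 1*336) + (17459 - 5836) = (5*I*√17 - 336) + 11623 = (-336 + 5*I*√17) + 11623 = 11287 + 5*I*√17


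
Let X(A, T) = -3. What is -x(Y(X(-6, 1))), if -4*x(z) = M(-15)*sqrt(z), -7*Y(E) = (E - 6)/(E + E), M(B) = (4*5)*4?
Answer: 10*I*sqrt(42)/7 ≈ 9.2582*I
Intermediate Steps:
M(B) = 80 (M(B) = 20*4 = 80)
Y(E) = -(-6 + E)/(14*E) (Y(E) = -(E - 6)/(7*(E + E)) = -(-6 + E)/(7*(2*E)) = -(-6 + E)*1/(2*E)/7 = -(-6 + E)/(14*E))
x(z) = -20*sqrt(z)
-x(Y(X(-6, 1))) = -(-20)*sqrt((1/14)*(6 - 1*(-3))/(-3)) = -(-20)*sqrt((1/14)*(-1/3)*(6 + 3)) = -(-20)*sqrt((1/14)*(-1/3)*9) = -(-20)*sqrt(-3/14) = -(-20)*I*sqrt(42)/14 = -(-10)*I*sqrt(42)/7 = 10*I*sqrt(42)/7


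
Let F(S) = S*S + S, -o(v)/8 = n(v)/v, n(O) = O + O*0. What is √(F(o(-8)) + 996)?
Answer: 2*√263 ≈ 32.435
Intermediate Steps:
n(O) = O (n(O) = O + 0 = O)
o(v) = -8 (o(v) = -8*v/v = -8*1 = -8)
F(S) = S + S² (F(S) = S² + S = S + S²)
√(F(o(-8)) + 996) = √(-8*(1 - 8) + 996) = √(-8*(-7) + 996) = √(56 + 996) = √1052 = 2*√263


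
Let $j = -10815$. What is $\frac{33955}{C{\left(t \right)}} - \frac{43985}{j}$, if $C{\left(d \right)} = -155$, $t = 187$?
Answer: $- \frac{14416226}{67053} \approx -215.0$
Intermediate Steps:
$\frac{33955}{C{\left(t \right)}} - \frac{43985}{j} = \frac{33955}{-155} - \frac{43985}{-10815} = 33955 \left(- \frac{1}{155}\right) - - \frac{8797}{2163} = - \frac{6791}{31} + \frac{8797}{2163} = - \frac{14416226}{67053}$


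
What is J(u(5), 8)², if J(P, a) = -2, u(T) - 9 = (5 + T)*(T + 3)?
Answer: 4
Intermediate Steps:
u(T) = 9 + (3 + T)*(5 + T) (u(T) = 9 + (5 + T)*(T + 3) = 9 + (5 + T)*(3 + T) = 9 + (3 + T)*(5 + T))
J(u(5), 8)² = (-2)² = 4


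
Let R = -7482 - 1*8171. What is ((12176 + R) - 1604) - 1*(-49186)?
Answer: 44105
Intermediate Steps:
R = -15653 (R = -7482 - 8171 = -15653)
((12176 + R) - 1604) - 1*(-49186) = ((12176 - 15653) - 1604) - 1*(-49186) = (-3477 - 1604) + 49186 = -5081 + 49186 = 44105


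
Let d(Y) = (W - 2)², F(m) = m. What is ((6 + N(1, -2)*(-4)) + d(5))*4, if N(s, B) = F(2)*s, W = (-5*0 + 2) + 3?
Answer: 28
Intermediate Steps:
W = 5 (W = (0 + 2) + 3 = 2 + 3 = 5)
d(Y) = 9 (d(Y) = (5 - 2)² = 3² = 9)
N(s, B) = 2*s
((6 + N(1, -2)*(-4)) + d(5))*4 = ((6 + (2*1)*(-4)) + 9)*4 = ((6 + 2*(-4)) + 9)*4 = ((6 - 8) + 9)*4 = (-2 + 9)*4 = 7*4 = 28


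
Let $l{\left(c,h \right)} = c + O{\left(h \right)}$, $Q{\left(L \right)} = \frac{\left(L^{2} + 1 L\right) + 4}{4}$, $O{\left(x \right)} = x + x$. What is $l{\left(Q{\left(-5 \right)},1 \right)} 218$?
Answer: $1744$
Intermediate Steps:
$O{\left(x \right)} = 2 x$
$Q{\left(L \right)} = 1 + \frac{L}{4} + \frac{L^{2}}{4}$ ($Q{\left(L \right)} = \left(\left(L^{2} + L\right) + 4\right) \frac{1}{4} = \left(\left(L + L^{2}\right) + 4\right) \frac{1}{4} = \left(4 + L + L^{2}\right) \frac{1}{4} = 1 + \frac{L}{4} + \frac{L^{2}}{4}$)
$l{\left(c,h \right)} = c + 2 h$
$l{\left(Q{\left(-5 \right)},1 \right)} 218 = \left(\left(1 + \frac{1}{4} \left(-5\right) + \frac{\left(-5\right)^{2}}{4}\right) + 2 \cdot 1\right) 218 = \left(\left(1 - \frac{5}{4} + \frac{1}{4} \cdot 25\right) + 2\right) 218 = \left(\left(1 - \frac{5}{4} + \frac{25}{4}\right) + 2\right) 218 = \left(6 + 2\right) 218 = 8 \cdot 218 = 1744$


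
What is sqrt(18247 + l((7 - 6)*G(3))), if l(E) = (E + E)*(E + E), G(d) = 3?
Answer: sqrt(18283) ≈ 135.21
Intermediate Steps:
l(E) = 4*E**2 (l(E) = (2*E)*(2*E) = 4*E**2)
sqrt(18247 + l((7 - 6)*G(3))) = sqrt(18247 + 4*((7 - 6)*3)**2) = sqrt(18247 + 4*(1*3)**2) = sqrt(18247 + 4*3**2) = sqrt(18247 + 4*9) = sqrt(18247 + 36) = sqrt(18283)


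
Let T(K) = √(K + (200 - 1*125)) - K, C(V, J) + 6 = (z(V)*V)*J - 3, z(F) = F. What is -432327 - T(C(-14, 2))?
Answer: -431944 - √458 ≈ -4.3197e+5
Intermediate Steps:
C(V, J) = -9 + J*V² (C(V, J) = -6 + ((V*V)*J - 3) = -6 + (V²*J - 3) = -6 + (J*V² - 3) = -6 + (-3 + J*V²) = -9 + J*V²)
T(K) = √(75 + K) - K (T(K) = √(K + (200 - 125)) - K = √(K + 75) - K = √(75 + K) - K)
-432327 - T(C(-14, 2)) = -432327 - (√(75 + (-9 + 2*(-14)²)) - (-9 + 2*(-14)²)) = -432327 - (√(75 + (-9 + 2*196)) - (-9 + 2*196)) = -432327 - (√(75 + (-9 + 392)) - (-9 + 392)) = -432327 - (√(75 + 383) - 1*383) = -432327 - (√458 - 383) = -432327 - (-383 + √458) = -432327 + (383 - √458) = -431944 - √458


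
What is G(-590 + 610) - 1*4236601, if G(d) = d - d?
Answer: -4236601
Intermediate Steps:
G(d) = 0
G(-590 + 610) - 1*4236601 = 0 - 1*4236601 = 0 - 4236601 = -4236601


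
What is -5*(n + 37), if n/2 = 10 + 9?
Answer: -375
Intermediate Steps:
n = 38 (n = 2*(10 + 9) = 2*19 = 38)
-5*(n + 37) = -5*(38 + 37) = -5*75 = -375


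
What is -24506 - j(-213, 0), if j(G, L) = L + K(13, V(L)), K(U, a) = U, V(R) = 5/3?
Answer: -24519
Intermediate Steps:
V(R) = 5/3 (V(R) = 5*(⅓) = 5/3)
j(G, L) = 13 + L (j(G, L) = L + 13 = 13 + L)
-24506 - j(-213, 0) = -24506 - (13 + 0) = -24506 - 1*13 = -24506 - 13 = -24519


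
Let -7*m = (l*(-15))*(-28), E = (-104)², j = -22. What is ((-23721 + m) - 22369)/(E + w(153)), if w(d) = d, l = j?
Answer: -44770/10969 ≈ -4.0815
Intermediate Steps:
l = -22
E = 10816
m = 1320 (m = -(-22*(-15))*(-28)/7 = -330*(-28)/7 = -⅐*(-9240) = 1320)
((-23721 + m) - 22369)/(E + w(153)) = ((-23721 + 1320) - 22369)/(10816 + 153) = (-22401 - 22369)/10969 = -44770*1/10969 = -44770/10969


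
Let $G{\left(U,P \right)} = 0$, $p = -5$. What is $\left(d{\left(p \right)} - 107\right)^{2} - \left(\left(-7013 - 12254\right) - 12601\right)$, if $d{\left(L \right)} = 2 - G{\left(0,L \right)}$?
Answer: $42893$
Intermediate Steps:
$d{\left(L \right)} = 2$ ($d{\left(L \right)} = 2 - 0 = 2 + 0 = 2$)
$\left(d{\left(p \right)} - 107\right)^{2} - \left(\left(-7013 - 12254\right) - 12601\right) = \left(2 - 107\right)^{2} - \left(\left(-7013 - 12254\right) - 12601\right) = \left(-105\right)^{2} - \left(-19267 - 12601\right) = 11025 - -31868 = 11025 + 31868 = 42893$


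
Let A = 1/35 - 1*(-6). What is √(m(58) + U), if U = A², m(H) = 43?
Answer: 94*√11/35 ≈ 8.9075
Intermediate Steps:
A = 211/35 (A = 1/35 + 6 = 211/35 ≈ 6.0286)
U = 44521/1225 (U = (211/35)² = 44521/1225 ≈ 36.344)
√(m(58) + U) = √(43 + 44521/1225) = √(97196/1225) = 94*√11/35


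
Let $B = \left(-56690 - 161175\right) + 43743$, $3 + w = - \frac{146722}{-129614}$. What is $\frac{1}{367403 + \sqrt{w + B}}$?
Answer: $\frac{23810286221}{8747981872899577} - \frac{i \sqrt{731311060425798}}{8747981872899577} \approx 2.7218 \cdot 10^{-6} - 3.0913 \cdot 10^{-9} i$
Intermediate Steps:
$w = - \frac{121060}{64807}$ ($w = -3 - \frac{146722}{-129614} = -3 - - \frac{73361}{64807} = -3 + \frac{73361}{64807} = - \frac{121060}{64807} \approx -1.868$)
$B = -174122$ ($B = -217865 + 43743 = -174122$)
$\frac{1}{367403 + \sqrt{w + B}} = \frac{1}{367403 + \sqrt{- \frac{121060}{64807} - 174122}} = \frac{1}{367403 + \sqrt{- \frac{11284445514}{64807}}} = \frac{1}{367403 + \frac{i \sqrt{731311060425798}}{64807}}$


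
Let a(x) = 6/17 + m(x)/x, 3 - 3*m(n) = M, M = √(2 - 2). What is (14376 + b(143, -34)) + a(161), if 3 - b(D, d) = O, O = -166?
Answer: 39810648/2737 ≈ 14545.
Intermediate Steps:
M = 0 (M = √0 = 0)
m(n) = 1 (m(n) = 1 - ⅓*0 = 1 + 0 = 1)
b(D, d) = 169 (b(D, d) = 3 - 1*(-166) = 3 + 166 = 169)
a(x) = 6/17 + 1/x
(14376 + b(143, -34)) + a(161) = (14376 + 169) + (6/17 + 1/161) = 14545 + (6/17 + 1/161) = 14545 + 983/2737 = 39810648/2737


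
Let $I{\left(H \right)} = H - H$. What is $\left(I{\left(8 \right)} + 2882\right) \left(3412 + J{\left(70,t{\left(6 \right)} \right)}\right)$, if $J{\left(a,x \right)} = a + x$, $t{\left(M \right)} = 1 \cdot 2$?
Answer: $10040888$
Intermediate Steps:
$t{\left(M \right)} = 2$
$I{\left(H \right)} = 0$
$\left(I{\left(8 \right)} + 2882\right) \left(3412 + J{\left(70,t{\left(6 \right)} \right)}\right) = \left(0 + 2882\right) \left(3412 + \left(70 + 2\right)\right) = 2882 \left(3412 + 72\right) = 2882 \cdot 3484 = 10040888$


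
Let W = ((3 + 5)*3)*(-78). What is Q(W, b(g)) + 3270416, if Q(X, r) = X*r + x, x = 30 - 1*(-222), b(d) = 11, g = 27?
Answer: 3250076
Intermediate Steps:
x = 252 (x = 30 + 222 = 252)
W = -1872 (W = (8*3)*(-78) = 24*(-78) = -1872)
Q(X, r) = 252 + X*r (Q(X, r) = X*r + 252 = 252 + X*r)
Q(W, b(g)) + 3270416 = (252 - 1872*11) + 3270416 = (252 - 20592) + 3270416 = -20340 + 3270416 = 3250076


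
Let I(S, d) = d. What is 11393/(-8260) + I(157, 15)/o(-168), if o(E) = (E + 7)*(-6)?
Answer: -259089/189980 ≈ -1.3638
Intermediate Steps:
o(E) = -42 - 6*E (o(E) = (7 + E)*(-6) = -42 - 6*E)
11393/(-8260) + I(157, 15)/o(-168) = 11393/(-8260) + 15/(-42 - 6*(-168)) = 11393*(-1/8260) + 15/(-42 + 1008) = -11393/8260 + 15/966 = -11393/8260 + 15*(1/966) = -11393/8260 + 5/322 = -259089/189980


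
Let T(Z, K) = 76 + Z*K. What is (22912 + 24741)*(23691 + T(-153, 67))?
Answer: 644077948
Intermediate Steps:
T(Z, K) = 76 + K*Z
(22912 + 24741)*(23691 + T(-153, 67)) = (22912 + 24741)*(23691 + (76 + 67*(-153))) = 47653*(23691 + (76 - 10251)) = 47653*(23691 - 10175) = 47653*13516 = 644077948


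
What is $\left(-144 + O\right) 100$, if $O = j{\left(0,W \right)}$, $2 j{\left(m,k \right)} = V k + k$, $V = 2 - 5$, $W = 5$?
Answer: $-14900$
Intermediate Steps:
$V = -3$ ($V = 2 - 5 = -3$)
$j{\left(m,k \right)} = - k$ ($j{\left(m,k \right)} = \frac{- 3 k + k}{2} = \frac{\left(-2\right) k}{2} = - k$)
$O = -5$ ($O = \left(-1\right) 5 = -5$)
$\left(-144 + O\right) 100 = \left(-144 - 5\right) 100 = \left(-149\right) 100 = -14900$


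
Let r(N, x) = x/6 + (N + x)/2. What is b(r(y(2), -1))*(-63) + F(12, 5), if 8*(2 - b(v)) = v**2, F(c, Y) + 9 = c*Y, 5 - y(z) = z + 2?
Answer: -2393/32 ≈ -74.781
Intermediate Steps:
y(z) = 3 - z (y(z) = 5 - (z + 2) = 5 - (2 + z) = 5 + (-2 - z) = 3 - z)
r(N, x) = N/2 + 2*x/3 (r(N, x) = x*(1/6) + (N + x)*(1/2) = x/6 + (N/2 + x/2) = N/2 + 2*x/3)
F(c, Y) = -9 + Y*c (F(c, Y) = -9 + c*Y = -9 + Y*c)
b(v) = 2 - v**2/8
b(r(y(2), -1))*(-63) + F(12, 5) = (2 - ((3 - 1*2)/2 + (2/3)*(-1))**2/8)*(-63) + (-9 + 5*12) = (2 - ((3 - 2)/2 - 2/3)**2/8)*(-63) + (-9 + 60) = (2 - ((1/2)*1 - 2/3)**2/8)*(-63) + 51 = (2 - (1/2 - 2/3)**2/8)*(-63) + 51 = (2 - (-1/6)**2/8)*(-63) + 51 = (2 - 1/8*1/36)*(-63) + 51 = (2 - 1/288)*(-63) + 51 = (575/288)*(-63) + 51 = -4025/32 + 51 = -2393/32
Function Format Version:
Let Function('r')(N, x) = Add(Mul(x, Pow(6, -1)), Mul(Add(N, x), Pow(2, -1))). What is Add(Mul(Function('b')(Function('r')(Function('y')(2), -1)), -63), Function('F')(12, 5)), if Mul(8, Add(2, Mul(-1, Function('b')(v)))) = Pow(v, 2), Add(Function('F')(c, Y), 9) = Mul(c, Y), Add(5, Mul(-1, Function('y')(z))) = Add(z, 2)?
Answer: Rational(-2393, 32) ≈ -74.781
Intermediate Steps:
Function('y')(z) = Add(3, Mul(-1, z)) (Function('y')(z) = Add(5, Mul(-1, Add(z, 2))) = Add(5, Mul(-1, Add(2, z))) = Add(5, Add(-2, Mul(-1, z))) = Add(3, Mul(-1, z)))
Function('r')(N, x) = Add(Mul(Rational(1, 2), N), Mul(Rational(2, 3), x)) (Function('r')(N, x) = Add(Mul(x, Rational(1, 6)), Mul(Add(N, x), Rational(1, 2))) = Add(Mul(Rational(1, 6), x), Add(Mul(Rational(1, 2), N), Mul(Rational(1, 2), x))) = Add(Mul(Rational(1, 2), N), Mul(Rational(2, 3), x)))
Function('F')(c, Y) = Add(-9, Mul(Y, c)) (Function('F')(c, Y) = Add(-9, Mul(c, Y)) = Add(-9, Mul(Y, c)))
Function('b')(v) = Add(2, Mul(Rational(-1, 8), Pow(v, 2)))
Add(Mul(Function('b')(Function('r')(Function('y')(2), -1)), -63), Function('F')(12, 5)) = Add(Mul(Add(2, Mul(Rational(-1, 8), Pow(Add(Mul(Rational(1, 2), Add(3, Mul(-1, 2))), Mul(Rational(2, 3), -1)), 2))), -63), Add(-9, Mul(5, 12))) = Add(Mul(Add(2, Mul(Rational(-1, 8), Pow(Add(Mul(Rational(1, 2), Add(3, -2)), Rational(-2, 3)), 2))), -63), Add(-9, 60)) = Add(Mul(Add(2, Mul(Rational(-1, 8), Pow(Add(Mul(Rational(1, 2), 1), Rational(-2, 3)), 2))), -63), 51) = Add(Mul(Add(2, Mul(Rational(-1, 8), Pow(Add(Rational(1, 2), Rational(-2, 3)), 2))), -63), 51) = Add(Mul(Add(2, Mul(Rational(-1, 8), Pow(Rational(-1, 6), 2))), -63), 51) = Add(Mul(Add(2, Mul(Rational(-1, 8), Rational(1, 36))), -63), 51) = Add(Mul(Add(2, Rational(-1, 288)), -63), 51) = Add(Mul(Rational(575, 288), -63), 51) = Add(Rational(-4025, 32), 51) = Rational(-2393, 32)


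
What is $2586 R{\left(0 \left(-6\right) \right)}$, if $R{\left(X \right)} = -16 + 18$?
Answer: $5172$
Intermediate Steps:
$R{\left(X \right)} = 2$
$2586 R{\left(0 \left(-6\right) \right)} = 2586 \cdot 2 = 5172$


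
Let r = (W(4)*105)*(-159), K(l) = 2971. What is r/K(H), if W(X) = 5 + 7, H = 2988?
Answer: -200340/2971 ≈ -67.432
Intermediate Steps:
W(X) = 12
r = -200340 (r = (12*105)*(-159) = 1260*(-159) = -200340)
r/K(H) = -200340/2971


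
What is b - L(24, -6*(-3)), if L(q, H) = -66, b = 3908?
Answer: 3974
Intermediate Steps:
b - L(24, -6*(-3)) = 3908 - 1*(-66) = 3908 + 66 = 3974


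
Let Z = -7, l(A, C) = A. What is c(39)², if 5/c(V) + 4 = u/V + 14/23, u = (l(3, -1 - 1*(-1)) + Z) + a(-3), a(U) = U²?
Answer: 20115225/8567329 ≈ 2.3479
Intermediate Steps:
u = 5 (u = (3 - 7) + (-3)² = -4 + 9 = 5)
c(V) = 5/(-78/23 + 5/V) (c(V) = 5/(-4 + (5/V + 14/23)) = 5/(-4 + (14/23 + 5/V)) = 5/(-78/23 + 5/V))
c(39)² = (-115*39/(-115 + 78*39))² = (-115*39/(-115 + 3042))² = (-115*39/2927)² = (-115*39*1/2927)² = (-4485/2927)² = 20115225/8567329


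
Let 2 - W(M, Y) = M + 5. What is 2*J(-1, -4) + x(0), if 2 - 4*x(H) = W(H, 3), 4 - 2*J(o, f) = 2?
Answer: 13/4 ≈ 3.2500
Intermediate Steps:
W(M, Y) = -3 - M (W(M, Y) = 2 - (M + 5) = 2 - (5 + M) = 2 + (-5 - M) = -3 - M)
J(o, f) = 1 (J(o, f) = 2 - ½*2 = 2 - 1 = 1)
x(H) = 5/4 + H/4 (x(H) = ½ - (-3 - H)/4 = ½ + (¾ + H/4) = 5/4 + H/4)
2*J(-1, -4) + x(0) = 2*1 + (5/4 + (¼)*0) = 2 + (5/4 + 0) = 2 + 5/4 = 13/4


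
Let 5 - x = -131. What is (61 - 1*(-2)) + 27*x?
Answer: 3735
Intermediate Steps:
x = 136 (x = 5 - 1*(-131) = 5 + 131 = 136)
(61 - 1*(-2)) + 27*x = (61 - 1*(-2)) + 27*136 = (61 + 2) + 3672 = 63 + 3672 = 3735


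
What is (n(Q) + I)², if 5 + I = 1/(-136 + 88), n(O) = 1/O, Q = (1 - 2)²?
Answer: 37249/2304 ≈ 16.167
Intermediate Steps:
Q = 1 (Q = (-1)² = 1)
n(O) = 1/O
I = -241/48 (I = -5 + 1/(-136 + 88) = -5 + 1/(-48) = -5 - 1/48 = -241/48 ≈ -5.0208)
(n(Q) + I)² = (1/1 - 241/48)² = (1 - 241/48)² = (-193/48)² = 37249/2304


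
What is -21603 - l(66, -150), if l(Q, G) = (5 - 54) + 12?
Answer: -21566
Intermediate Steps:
l(Q, G) = -37 (l(Q, G) = -49 + 12 = -37)
-21603 - l(66, -150) = -21603 - 1*(-37) = -21603 + 37 = -21566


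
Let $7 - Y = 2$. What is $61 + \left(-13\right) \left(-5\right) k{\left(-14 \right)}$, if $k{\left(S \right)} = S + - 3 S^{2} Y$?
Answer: $-191949$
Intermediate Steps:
$Y = 5$ ($Y = 7 - 2 = 5$)
$k{\left(S \right)} = S - 15 S^{2}$ ($k{\left(S \right)} = S + - 3 S^{2} \cdot 5 = S - 15 S^{2}$)
$61 + \left(-13\right) \left(-5\right) k{\left(-14 \right)} = 61 + \left(-13\right) \left(-5\right) \left(- 14 \left(1 - -210\right)\right) = 61 + 65 \left(- 14 \left(1 + 210\right)\right) = 61 + 65 \left(\left(-14\right) 211\right) = 61 + 65 \left(-2954\right) = 61 - 192010 = -191949$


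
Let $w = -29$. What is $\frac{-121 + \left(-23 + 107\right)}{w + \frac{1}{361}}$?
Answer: $\frac{13357}{10468} \approx 1.276$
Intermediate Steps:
$\frac{-121 + \left(-23 + 107\right)}{w + \frac{1}{361}} = \frac{-121 + \left(-23 + 107\right)}{-29 + \frac{1}{361}} = \frac{-121 + 84}{-29 + \frac{1}{361}} = - \frac{37}{- \frac{10468}{361}} = \left(-37\right) \left(- \frac{361}{10468}\right) = \frac{13357}{10468}$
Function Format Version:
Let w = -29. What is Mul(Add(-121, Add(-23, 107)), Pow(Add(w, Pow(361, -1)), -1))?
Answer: Rational(13357, 10468) ≈ 1.2760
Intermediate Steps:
Mul(Add(-121, Add(-23, 107)), Pow(Add(w, Pow(361, -1)), -1)) = Mul(Add(-121, Add(-23, 107)), Pow(Add(-29, Pow(361, -1)), -1)) = Mul(Add(-121, 84), Pow(Add(-29, Rational(1, 361)), -1)) = Mul(-37, Pow(Rational(-10468, 361), -1)) = Mul(-37, Rational(-361, 10468)) = Rational(13357, 10468)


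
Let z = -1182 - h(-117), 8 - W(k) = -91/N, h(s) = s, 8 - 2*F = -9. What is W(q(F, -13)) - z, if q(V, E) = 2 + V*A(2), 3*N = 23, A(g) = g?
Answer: 24952/23 ≈ 1084.9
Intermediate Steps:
F = 17/2 (F = 4 - 1/2*(-9) = 4 + 9/2 = 17/2 ≈ 8.5000)
N = 23/3 (N = (1/3)*23 = 23/3 ≈ 7.6667)
q(V, E) = 2 + 2*V (q(V, E) = 2 + V*2 = 2 + 2*V)
W(k) = 457/23 (W(k) = 8 - (-91)/23/3 = 8 - (-91)*3/23 = 8 - 1*(-273/23) = 8 + 273/23 = 457/23)
z = -1065 (z = -1182 - 1*(-117) = -1182 + 117 = -1065)
W(q(F, -13)) - z = 457/23 - 1*(-1065) = 457/23 + 1065 = 24952/23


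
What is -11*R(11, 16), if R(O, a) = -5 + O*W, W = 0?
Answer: 55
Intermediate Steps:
R(O, a) = -5 (R(O, a) = -5 + O*0 = -5 + 0 = -5)
-11*R(11, 16) = -11*(-5) = 55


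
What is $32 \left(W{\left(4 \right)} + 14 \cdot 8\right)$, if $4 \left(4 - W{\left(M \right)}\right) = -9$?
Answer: $3784$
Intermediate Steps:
$W{\left(M \right)} = \frac{25}{4}$ ($W{\left(M \right)} = 4 - - \frac{9}{4} = 4 + \frac{9}{4} = \frac{25}{4}$)
$32 \left(W{\left(4 \right)} + 14 \cdot 8\right) = 32 \left(\frac{25}{4} + 14 \cdot 8\right) = 32 \left(\frac{25}{4} + 112\right) = 32 \cdot \frac{473}{4} = 3784$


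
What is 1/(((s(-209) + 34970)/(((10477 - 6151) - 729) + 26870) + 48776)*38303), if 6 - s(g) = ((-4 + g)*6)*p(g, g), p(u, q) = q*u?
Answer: 30467/59060073126858 ≈ 5.1586e-10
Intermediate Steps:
s(g) = 6 - g²*(-24 + 6*g) (s(g) = 6 - (-4 + g)*6*g*g = 6 - (-24 + 6*g)*g² = 6 - g²*(-24 + 6*g))
1/(((s(-209) + 34970)/(((10477 - 6151) - 729) + 26870) + 48776)*38303) = 1/((((6 - 6*(-209)³ + 24*(-209)²) + 34970)/(((10477 - 6151) - 729) + 26870) + 48776)*38303) = (1/38303)/(((6 - 6*(-9129329) + 24*43681) + 34970)/((4326 - 729) + 26870) + 48776) = (1/38303)/(((6 + 54775974 + 1048344) + 34970)/(3597 + 26870) + 48776) = (1/38303)/((55824324 + 34970)/30467 + 48776) = (1/38303)/(55859294*(1/30467) + 48776) = (1/38303)/(55859294/30467 + 48776) = (1/38303)/(1541917686/30467) = (30467/1541917686)*(1/38303) = 30467/59060073126858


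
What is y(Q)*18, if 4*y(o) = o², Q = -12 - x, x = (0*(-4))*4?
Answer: 648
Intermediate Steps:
x = 0 (x = 0*4 = 0)
Q = -12 (Q = -12 - 1*0 = -12 + 0 = -12)
y(o) = o²/4
y(Q)*18 = ((¼)*(-12)²)*18 = ((¼)*144)*18 = 36*18 = 648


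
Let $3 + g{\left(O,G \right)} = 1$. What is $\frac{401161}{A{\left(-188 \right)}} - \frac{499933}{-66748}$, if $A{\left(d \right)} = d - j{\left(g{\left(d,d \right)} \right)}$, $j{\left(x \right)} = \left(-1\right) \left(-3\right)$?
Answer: $- \frac{26681207225}{12748868} \approx -2092.8$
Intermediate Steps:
$g{\left(O,G \right)} = -2$ ($g{\left(O,G \right)} = -3 + 1 = -2$)
$j{\left(x \right)} = 3$
$A{\left(d \right)} = -3 + d$ ($A{\left(d \right)} = d - 3 = -3 + d$)
$\frac{401161}{A{\left(-188 \right)}} - \frac{499933}{-66748} = \frac{401161}{-3 - 188} - \frac{499933}{-66748} = \frac{401161}{-191} - - \frac{499933}{66748} = 401161 \left(- \frac{1}{191}\right) + \frac{499933}{66748} = - \frac{401161}{191} + \frac{499933}{66748} = - \frac{26681207225}{12748868}$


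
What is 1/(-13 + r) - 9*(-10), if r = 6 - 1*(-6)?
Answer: 89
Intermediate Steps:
r = 12 (r = 6 + 6 = 12)
1/(-13 + r) - 9*(-10) = 1/(-13 + 12) - 9*(-10) = 1/(-1) + 90 = -1 + 90 = 89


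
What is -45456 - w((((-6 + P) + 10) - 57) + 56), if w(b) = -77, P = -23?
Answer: -45379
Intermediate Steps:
-45456 - w((((-6 + P) + 10) - 57) + 56) = -45456 - 1*(-77) = -45456 + 77 = -45379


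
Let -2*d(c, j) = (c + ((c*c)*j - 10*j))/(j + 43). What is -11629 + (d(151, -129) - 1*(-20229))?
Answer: -365172/43 ≈ -8492.4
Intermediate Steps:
d(c, j) = -(c - 10*j + j*c**2)/(2*(43 + j)) (d(c, j) = -(c + ((c*c)*j - 10*j))/(2*(j + 43)) = -(c + (c**2*j - 10*j))/(2*(43 + j)) = -(c + (j*c**2 - 10*j))/(2*(43 + j)) = -(c + (-10*j + j*c**2))/(2*(43 + j)) = -(c - 10*j + j*c**2)/(2*(43 + j)))
-11629 + (d(151, -129) - 1*(-20229)) = -11629 + ((-1*151 + 10*(-129) - 1*(-129)*151**2)/(2*(43 - 129)) - 1*(-20229)) = -11629 + ((1/2)*(-151 - 1290 - 1*(-129)*22801)/(-86) + 20229) = -11629 + ((1/2)*(-1/86)*(-151 - 1290 + 2941329) + 20229) = -11629 + ((1/2)*(-1/86)*2939888 + 20229) = -11629 + (-734972/43 + 20229) = -11629 + 134875/43 = -365172/43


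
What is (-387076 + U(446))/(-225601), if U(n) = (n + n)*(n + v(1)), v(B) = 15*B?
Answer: -24136/225601 ≈ -0.10699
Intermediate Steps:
U(n) = 2*n*(15 + n) (U(n) = (n + n)*(n + 15*1) = (2*n)*(n + 15) = (2*n)*(15 + n) = 2*n*(15 + n))
(-387076 + U(446))/(-225601) = (-387076 + 2*446*(15 + 446))/(-225601) = (-387076 + 2*446*461)*(-1/225601) = (-387076 + 411212)*(-1/225601) = 24136*(-1/225601) = -24136/225601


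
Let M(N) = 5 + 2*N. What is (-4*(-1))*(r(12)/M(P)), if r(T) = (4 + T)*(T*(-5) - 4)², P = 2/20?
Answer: 655360/13 ≈ 50412.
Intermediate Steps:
P = ⅒ (P = 2*(1/20) = ⅒ ≈ 0.10000)
r(T) = (-4 - 5*T)²*(4 + T) (r(T) = (4 + T)*(-5*T - 4)² = (4 + T)*(-4 - 5*T)² = (-4 - 5*T)²*(4 + T))
(-4*(-1))*(r(12)/M(P)) = (-4*(-1))*(((4 + 5*12)²*(4 + 12))/(5 + 2*(⅒))) = 4*(((4 + 60)²*16)/(5 + ⅕)) = 4*((64²*16)/(26/5)) = 4*((4096*16)*(5/26)) = 4*(65536*(5/26)) = 4*(163840/13) = 655360/13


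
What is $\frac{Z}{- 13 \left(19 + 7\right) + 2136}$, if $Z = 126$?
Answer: $\frac{63}{899} \approx 0.070078$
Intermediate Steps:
$\frac{Z}{- 13 \left(19 + 7\right) + 2136} = \frac{126}{- 13 \left(19 + 7\right) + 2136} = \frac{126}{\left(-13\right) 26 + 2136} = \frac{126}{-338 + 2136} = \frac{126}{1798} = 126 \cdot \frac{1}{1798} = \frac{63}{899}$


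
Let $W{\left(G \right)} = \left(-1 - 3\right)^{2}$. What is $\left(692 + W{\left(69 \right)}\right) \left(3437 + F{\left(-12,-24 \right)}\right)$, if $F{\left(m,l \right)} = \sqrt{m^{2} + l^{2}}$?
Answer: $2433396 + 8496 \sqrt{5} \approx 2.4524 \cdot 10^{6}$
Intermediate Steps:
$W{\left(G \right)} = 16$ ($W{\left(G \right)} = \left(-4\right)^{2} = 16$)
$F{\left(m,l \right)} = \sqrt{l^{2} + m^{2}}$
$\left(692 + W{\left(69 \right)}\right) \left(3437 + F{\left(-12,-24 \right)}\right) = \left(692 + 16\right) \left(3437 + \sqrt{\left(-24\right)^{2} + \left(-12\right)^{2}}\right) = 708 \left(3437 + \sqrt{576 + 144}\right) = 708 \left(3437 + \sqrt{720}\right) = 708 \left(3437 + 12 \sqrt{5}\right) = 2433396 + 8496 \sqrt{5}$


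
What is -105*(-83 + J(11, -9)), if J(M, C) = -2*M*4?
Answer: 17955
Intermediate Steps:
J(M, C) = -8*M
-105*(-83 + J(11, -9)) = -105*(-83 - 8*11) = -105*(-83 - 88) = -105*(-171) = 17955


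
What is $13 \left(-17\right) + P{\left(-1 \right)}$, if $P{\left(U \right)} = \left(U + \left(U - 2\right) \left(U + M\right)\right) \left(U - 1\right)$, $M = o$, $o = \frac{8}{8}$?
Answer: $-219$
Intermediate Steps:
$o = 1$ ($o = 8 \cdot \frac{1}{8} = 1$)
$M = 1$
$P{\left(U \right)} = \left(-1 + U\right) \left(U + \left(1 + U\right) \left(-2 + U\right)\right)$ ($P{\left(U \right)} = \left(U + \left(U - 2\right) \left(U + 1\right)\right) \left(U - 1\right) = \left(U + \left(-2 + U\right) \left(1 + U\right)\right) \left(-1 + U\right) = \left(U + \left(1 + U\right) \left(-2 + U\right)\right) \left(-1 + U\right) = \left(-1 + U\right) \left(U + \left(1 + U\right) \left(-2 + U\right)\right)$)
$13 \left(-17\right) + P{\left(-1 \right)} = 13 \left(-17\right) + \left(2 + \left(-1\right)^{3} - \left(-1\right)^{2} - -2\right) = -221 + \left(2 - 1 - 1 + 2\right) = -221 + 2 = -219$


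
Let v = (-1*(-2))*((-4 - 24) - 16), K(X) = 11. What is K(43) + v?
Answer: -77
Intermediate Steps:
v = -88 (v = 2*(-28 - 16) = 2*(-44) = -88)
K(43) + v = 11 - 88 = -77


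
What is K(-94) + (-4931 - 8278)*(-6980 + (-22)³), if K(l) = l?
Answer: 232848158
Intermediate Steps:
K(-94) + (-4931 - 8278)*(-6980 + (-22)³) = -94 + (-4931 - 8278)*(-6980 + (-22)³) = -94 - 13209*(-6980 - 10648) = -94 - 13209*(-17628) = -94 + 232848252 = 232848158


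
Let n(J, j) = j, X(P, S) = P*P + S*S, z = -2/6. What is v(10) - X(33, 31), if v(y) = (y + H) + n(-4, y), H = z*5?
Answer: -6095/3 ≈ -2031.7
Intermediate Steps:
z = -⅓ (z = -2*⅙ = -⅓ ≈ -0.33333)
H = -5/3 (H = -⅓*5 = -5/3 ≈ -1.6667)
X(P, S) = P² + S²
v(y) = -5/3 + 2*y (v(y) = (y - 5/3) + y = (-5/3 + y) + y = -5/3 + 2*y)
v(10) - X(33, 31) = (-5/3 + 2*10) - (33² + 31²) = (-5/3 + 20) - (1089 + 961) = 55/3 - 1*2050 = 55/3 - 2050 = -6095/3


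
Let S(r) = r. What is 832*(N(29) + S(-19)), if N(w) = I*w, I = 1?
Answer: 8320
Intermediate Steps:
N(w) = w (N(w) = 1*w = w)
832*(N(29) + S(-19)) = 832*(29 - 19) = 832*10 = 8320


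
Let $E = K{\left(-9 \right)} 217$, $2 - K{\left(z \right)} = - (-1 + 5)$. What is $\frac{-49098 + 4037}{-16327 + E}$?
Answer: $\frac{45061}{15025} \approx 2.9991$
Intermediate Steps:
$K{\left(z \right)} = 6$ ($K{\left(z \right)} = 2 - - (-1 + 5) = 2 - \left(-1\right) 4 = 2 - -4 = 2 + 4 = 6$)
$E = 1302$ ($E = 6 \cdot 217 = 1302$)
$\frac{-49098 + 4037}{-16327 + E} = \frac{-49098 + 4037}{-16327 + 1302} = - \frac{45061}{-15025} = \left(-45061\right) \left(- \frac{1}{15025}\right) = \frac{45061}{15025}$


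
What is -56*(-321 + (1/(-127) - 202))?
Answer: 3719632/127 ≈ 29288.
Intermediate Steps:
-56*(-321 + (1/(-127) - 202)) = -56*(-321 + (-1/127 - 202)) = -56*(-321 - 25655/127) = -56*(-66422/127) = 3719632/127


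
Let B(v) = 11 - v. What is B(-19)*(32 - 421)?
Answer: -11670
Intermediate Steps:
B(-19)*(32 - 421) = (11 - 1*(-19))*(32 - 421) = (11 + 19)*(-389) = 30*(-389) = -11670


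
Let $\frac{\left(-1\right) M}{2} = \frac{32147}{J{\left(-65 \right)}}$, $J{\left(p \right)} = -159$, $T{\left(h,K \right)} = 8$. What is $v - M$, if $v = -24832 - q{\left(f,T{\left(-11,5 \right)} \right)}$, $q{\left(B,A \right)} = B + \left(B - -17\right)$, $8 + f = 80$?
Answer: $- \frac{4038181}{159} \approx -25397.0$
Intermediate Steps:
$f = 72$ ($f = -8 + 80 = 72$)
$q{\left(B,A \right)} = 17 + 2 B$ ($q{\left(B,A \right)} = B + \left(B + 17\right) = B + \left(17 + B\right) = 17 + 2 B$)
$M = \frac{64294}{159}$ ($M = - 2 \frac{32147}{-159} = - 2 \cdot 32147 \left(- \frac{1}{159}\right) = \left(-2\right) \left(- \frac{32147}{159}\right) = \frac{64294}{159} \approx 404.36$)
$v = -24993$ ($v = -24832 - \left(17 + 2 \cdot 72\right) = -24832 - \left(17 + 144\right) = -24832 - 161 = -24993$)
$v - M = -24993 - \frac{64294}{159} = - \frac{4038181}{159}$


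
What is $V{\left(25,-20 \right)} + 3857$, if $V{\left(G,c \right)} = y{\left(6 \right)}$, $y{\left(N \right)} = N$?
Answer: $3863$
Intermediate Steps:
$V{\left(G,c \right)} = 6$
$V{\left(25,-20 \right)} + 3857 = 6 + 3857 = 3863$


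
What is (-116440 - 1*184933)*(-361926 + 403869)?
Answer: -12640487739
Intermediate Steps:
(-116440 - 1*184933)*(-361926 + 403869) = (-116440 - 184933)*41943 = -301373*41943 = -12640487739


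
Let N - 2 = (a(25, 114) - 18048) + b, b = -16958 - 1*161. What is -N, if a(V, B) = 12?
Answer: 35153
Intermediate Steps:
b = -17119 (b = -16958 - 161 = -17119)
N = -35153 (N = 2 + ((12 - 18048) - 17119) = 2 + (-18036 - 17119) = 2 - 35155 = -35153)
-N = -1*(-35153) = 35153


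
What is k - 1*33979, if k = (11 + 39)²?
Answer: -31479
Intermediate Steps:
k = 2500 (k = 50² = 2500)
k - 1*33979 = 2500 - 1*33979 = 2500 - 33979 = -31479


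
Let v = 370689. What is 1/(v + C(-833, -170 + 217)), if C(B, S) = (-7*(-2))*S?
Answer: 1/371347 ≈ 2.6929e-6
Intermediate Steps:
C(B, S) = 14*S
1/(v + C(-833, -170 + 217)) = 1/(370689 + 14*(-170 + 217)) = 1/(370689 + 14*47) = 1/(370689 + 658) = 1/371347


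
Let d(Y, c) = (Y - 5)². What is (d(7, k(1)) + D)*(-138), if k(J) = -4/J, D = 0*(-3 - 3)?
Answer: -552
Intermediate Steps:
D = 0 (D = 0*(-6) = 0)
d(Y, c) = (-5 + Y)²
(d(7, k(1)) + D)*(-138) = ((-5 + 7)² + 0)*(-138) = (2² + 0)*(-138) = (4 + 0)*(-138) = 4*(-138) = -552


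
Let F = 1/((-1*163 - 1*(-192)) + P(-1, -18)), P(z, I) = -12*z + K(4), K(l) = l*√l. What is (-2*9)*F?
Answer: -18/49 ≈ -0.36735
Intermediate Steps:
K(l) = l^(3/2)
P(z, I) = 8 - 12*z (P(z, I) = -12*z + 4^(3/2) = -12*z + 8 = 8 - 12*z)
F = 1/49 (F = 1/((-1*163 - 1*(-192)) + (8 - 12*(-1))) = 1/((-163 + 192) + (8 + 12)) = 1/(29 + 20) = 1/49 ≈ 0.020408)
(-2*9)*F = -2*9*(1/49) = -18*1/49 = -18/49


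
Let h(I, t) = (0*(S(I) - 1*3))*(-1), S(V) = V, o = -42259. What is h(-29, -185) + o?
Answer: -42259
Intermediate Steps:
h(I, t) = 0 (h(I, t) = (0*(I - 1*3))*(-1) = (0*(I - 3))*(-1) = (0*(-3 + I))*(-1) = 0*(-1) = 0)
h(-29, -185) + o = 0 - 42259 = -42259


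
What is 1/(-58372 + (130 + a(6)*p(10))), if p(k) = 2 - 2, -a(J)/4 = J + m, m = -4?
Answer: -1/58242 ≈ -1.7170e-5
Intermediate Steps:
a(J) = 16 - 4*J (a(J) = -4*(J - 4) = -4*(-4 + J) = 16 - 4*J)
p(k) = 0
1/(-58372 + (130 + a(6)*p(10))) = 1/(-58372 + (130 + (16 - 4*6)*0)) = 1/(-58372 + (130 + (16 - 24)*0)) = 1/(-58372 + (130 - 8*0)) = 1/(-58372 + (130 + 0)) = 1/(-58372 + 130) = 1/(-58242) = -1/58242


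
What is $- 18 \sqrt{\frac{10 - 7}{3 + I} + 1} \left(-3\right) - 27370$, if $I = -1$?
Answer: $-27370 + 27 \sqrt{10} \approx -27285.0$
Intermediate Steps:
$- 18 \sqrt{\frac{10 - 7}{3 + I} + 1} \left(-3\right) - 27370 = - 18 \sqrt{\frac{10 - 7}{3 - 1} + 1} \left(-3\right) - 27370 = - 18 \sqrt{\frac{3}{2} + 1} \left(-3\right) - 27370 = - 18 \sqrt{\frac{5}{2}} \left(-3\right) - 27370 = - 18 \frac{\sqrt{10}}{2} \left(-3\right) - 27370 = - 9 \sqrt{10} \left(-3\right) - 27370 = 27 \sqrt{10} - 27370 = -27370 + 27 \sqrt{10}$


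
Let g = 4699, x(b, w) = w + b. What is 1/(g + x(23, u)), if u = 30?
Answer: 1/4752 ≈ 0.00021044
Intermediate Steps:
x(b, w) = b + w
1/(g + x(23, u)) = 1/(4699 + (23 + 30)) = 1/(4699 + 53) = 1/4752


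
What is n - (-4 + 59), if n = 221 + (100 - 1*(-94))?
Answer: 360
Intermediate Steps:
n = 415 (n = 221 + (100 + 94) = 221 + 194 = 415)
n - (-4 + 59) = 415 - (-4 + 59) = 415 - 1*55 = 415 - 55 = 360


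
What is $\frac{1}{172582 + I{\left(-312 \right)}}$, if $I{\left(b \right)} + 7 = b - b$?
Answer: $\frac{1}{172575} \approx 5.7946 \cdot 10^{-6}$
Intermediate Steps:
$I{\left(b \right)} = -7$ ($I{\left(b \right)} = -7 + \left(b - b\right) = -7 + 0 = -7$)
$\frac{1}{172582 + I{\left(-312 \right)}} = \frac{1}{172582 - 7} = \frac{1}{172575}$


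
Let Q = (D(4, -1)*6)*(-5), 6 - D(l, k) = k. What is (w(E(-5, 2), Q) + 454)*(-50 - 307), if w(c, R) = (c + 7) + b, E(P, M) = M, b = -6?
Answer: -163149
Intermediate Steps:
D(l, k) = 6 - k
Q = -210 (Q = ((6 - 1*(-1))*6)*(-5) = ((6 + 1)*6)*(-5) = (7*6)*(-5) = 42*(-5) = -210)
w(c, R) = 1 + c (w(c, R) = (c + 7) - 6 = (7 + c) - 6 = 1 + c)
(w(E(-5, 2), Q) + 454)*(-50 - 307) = ((1 + 2) + 454)*(-50 - 307) = (3 + 454)*(-357) = 457*(-357) = -163149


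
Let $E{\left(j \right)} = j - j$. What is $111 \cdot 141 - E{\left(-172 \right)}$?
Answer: $15651$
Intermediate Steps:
$E{\left(j \right)} = 0$
$111 \cdot 141 - E{\left(-172 \right)} = 111 \cdot 141 - 0 = 15651 + 0 = 15651$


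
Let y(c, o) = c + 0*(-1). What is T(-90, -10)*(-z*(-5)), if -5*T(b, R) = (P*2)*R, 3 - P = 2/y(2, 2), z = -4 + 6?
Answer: 80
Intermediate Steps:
y(c, o) = c (y(c, o) = c + 0 = c)
z = 2
P = 2 (P = 3 - 2/2 = 3 - 1*1 = 3 - 1 = 2)
T(b, R) = -4*R/5 (T(b, R) = -2*2*R/5 = -4*R/5)
T(-90, -10)*(-z*(-5)) = (-⅘*(-10))*(-1*2*(-5)) = 8*(-2*(-5)) = 8*10 = 80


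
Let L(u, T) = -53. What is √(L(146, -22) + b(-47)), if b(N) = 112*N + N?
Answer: 6*I*√149 ≈ 73.239*I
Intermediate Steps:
b(N) = 113*N
√(L(146, -22) + b(-47)) = √(-53 + 113*(-47)) = √(-53 - 5311) = √(-5364) = 6*I*√149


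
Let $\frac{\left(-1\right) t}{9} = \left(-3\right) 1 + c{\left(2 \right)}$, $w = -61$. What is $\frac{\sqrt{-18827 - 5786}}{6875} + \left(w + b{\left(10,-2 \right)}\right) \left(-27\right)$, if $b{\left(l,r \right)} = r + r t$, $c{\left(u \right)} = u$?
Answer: $2187 + \frac{i \sqrt{24613}}{6875} \approx 2187.0 + 0.02282 i$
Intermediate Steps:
$t = 9$ ($t = - 9 \left(\left(-3\right) 1 + 2\right) = - 9 \left(-3 + 2\right) = \left(-9\right) \left(-1\right) = 9$)
$b{\left(l,r \right)} = 10 r$ ($b{\left(l,r \right)} = r + r 9 = r + 9 r = 10 r$)
$\frac{\sqrt{-18827 - 5786}}{6875} + \left(w + b{\left(10,-2 \right)}\right) \left(-27\right) = \frac{\sqrt{-18827 - 5786}}{6875} + \left(-61 + 10 \left(-2\right)\right) \left(-27\right) = \sqrt{-24613} \cdot \frac{1}{6875} + \left(-61 - 20\right) \left(-27\right) = i \sqrt{24613} \cdot \frac{1}{6875} - -2187 = \frac{i \sqrt{24613}}{6875} + 2187 = 2187 + \frac{i \sqrt{24613}}{6875}$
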